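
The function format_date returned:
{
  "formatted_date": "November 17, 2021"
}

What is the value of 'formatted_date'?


November 17, 2021


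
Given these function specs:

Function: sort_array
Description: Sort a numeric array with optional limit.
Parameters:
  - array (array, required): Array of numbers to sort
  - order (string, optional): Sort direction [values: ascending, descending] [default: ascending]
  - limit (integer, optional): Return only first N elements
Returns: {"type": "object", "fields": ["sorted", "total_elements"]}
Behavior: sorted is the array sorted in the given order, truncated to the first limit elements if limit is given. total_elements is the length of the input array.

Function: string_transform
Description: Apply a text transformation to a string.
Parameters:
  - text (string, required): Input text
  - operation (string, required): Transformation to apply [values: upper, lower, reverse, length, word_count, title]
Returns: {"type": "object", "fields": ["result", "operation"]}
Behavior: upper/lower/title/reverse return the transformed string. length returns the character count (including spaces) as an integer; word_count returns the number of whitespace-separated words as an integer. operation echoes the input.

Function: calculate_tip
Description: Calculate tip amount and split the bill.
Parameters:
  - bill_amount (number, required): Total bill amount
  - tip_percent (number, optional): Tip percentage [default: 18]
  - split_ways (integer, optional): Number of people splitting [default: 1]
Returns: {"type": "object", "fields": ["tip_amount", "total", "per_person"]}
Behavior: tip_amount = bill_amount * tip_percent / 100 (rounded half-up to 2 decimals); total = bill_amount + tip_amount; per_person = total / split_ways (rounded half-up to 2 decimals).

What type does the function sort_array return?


The sort_array spec declares Returns: {"type": "object", "fields": ["sorted", "total_elements"]}
Type:
object


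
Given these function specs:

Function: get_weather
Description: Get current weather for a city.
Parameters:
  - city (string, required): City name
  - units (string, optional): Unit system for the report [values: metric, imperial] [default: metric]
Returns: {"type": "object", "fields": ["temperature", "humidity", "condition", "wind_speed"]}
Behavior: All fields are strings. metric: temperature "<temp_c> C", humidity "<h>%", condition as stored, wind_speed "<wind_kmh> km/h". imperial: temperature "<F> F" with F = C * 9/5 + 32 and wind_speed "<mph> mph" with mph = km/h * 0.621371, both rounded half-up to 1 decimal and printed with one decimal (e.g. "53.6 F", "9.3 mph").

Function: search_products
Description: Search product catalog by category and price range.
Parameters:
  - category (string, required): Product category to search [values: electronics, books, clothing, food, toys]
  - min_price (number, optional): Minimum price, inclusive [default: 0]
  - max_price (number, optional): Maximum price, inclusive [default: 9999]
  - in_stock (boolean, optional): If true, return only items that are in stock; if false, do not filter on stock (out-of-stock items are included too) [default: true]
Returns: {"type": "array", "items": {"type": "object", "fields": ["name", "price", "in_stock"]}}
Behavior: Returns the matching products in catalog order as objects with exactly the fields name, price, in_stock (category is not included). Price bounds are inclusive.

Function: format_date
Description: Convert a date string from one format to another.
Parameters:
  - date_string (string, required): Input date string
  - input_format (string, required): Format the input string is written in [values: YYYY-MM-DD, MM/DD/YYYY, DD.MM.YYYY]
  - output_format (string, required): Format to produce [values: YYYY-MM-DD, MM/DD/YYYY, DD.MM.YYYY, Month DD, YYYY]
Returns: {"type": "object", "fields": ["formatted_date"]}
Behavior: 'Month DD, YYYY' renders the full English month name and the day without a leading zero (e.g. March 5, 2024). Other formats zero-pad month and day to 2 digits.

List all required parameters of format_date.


Parameters of format_date and their required/optional flag:
  date_string: required
  input_format: required
  output_format: required
date_string, input_format, output_format


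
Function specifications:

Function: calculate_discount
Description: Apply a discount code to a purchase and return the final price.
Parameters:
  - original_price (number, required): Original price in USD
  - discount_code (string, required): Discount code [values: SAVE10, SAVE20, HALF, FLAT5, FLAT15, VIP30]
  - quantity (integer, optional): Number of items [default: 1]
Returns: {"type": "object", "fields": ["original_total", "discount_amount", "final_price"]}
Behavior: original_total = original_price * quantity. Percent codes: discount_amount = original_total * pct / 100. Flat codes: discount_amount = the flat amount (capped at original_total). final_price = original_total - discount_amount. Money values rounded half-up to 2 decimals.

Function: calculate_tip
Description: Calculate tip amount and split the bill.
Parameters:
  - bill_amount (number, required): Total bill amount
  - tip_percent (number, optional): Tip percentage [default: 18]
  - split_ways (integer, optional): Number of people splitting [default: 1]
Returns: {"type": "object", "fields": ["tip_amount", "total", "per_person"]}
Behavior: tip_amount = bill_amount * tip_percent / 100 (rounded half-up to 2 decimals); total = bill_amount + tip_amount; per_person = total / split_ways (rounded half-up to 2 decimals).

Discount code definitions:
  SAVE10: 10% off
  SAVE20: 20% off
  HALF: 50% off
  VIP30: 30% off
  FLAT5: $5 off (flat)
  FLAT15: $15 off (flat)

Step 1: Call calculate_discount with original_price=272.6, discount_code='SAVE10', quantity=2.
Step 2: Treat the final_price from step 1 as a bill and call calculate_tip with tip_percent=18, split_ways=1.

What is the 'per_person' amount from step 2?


Step 1: calculate_discount(original_price=272.6, discount_code=SAVE10, quantity=2)
  original_total = 272.6 * 2 = 545.20
  SAVE10 = 10% off: discount_amount = 545.20 * 10/100 = 54.52 -> 54.52
  final_price = 545.20 - 54.52 = 490.68
  -> final_price = 490.68
Step 2: calculate_tip(bill_amount=490.68, tip_percent=18, split_ways=1)
  tip_amount = 490.68 * 18/100 = 88.3224 -> 88.32
  total = 490.68 + 88.32 = 579.00
  per_person = 579.00 / 1 = 579 -> 579.00
  -> per_person = 579.00
$579.00


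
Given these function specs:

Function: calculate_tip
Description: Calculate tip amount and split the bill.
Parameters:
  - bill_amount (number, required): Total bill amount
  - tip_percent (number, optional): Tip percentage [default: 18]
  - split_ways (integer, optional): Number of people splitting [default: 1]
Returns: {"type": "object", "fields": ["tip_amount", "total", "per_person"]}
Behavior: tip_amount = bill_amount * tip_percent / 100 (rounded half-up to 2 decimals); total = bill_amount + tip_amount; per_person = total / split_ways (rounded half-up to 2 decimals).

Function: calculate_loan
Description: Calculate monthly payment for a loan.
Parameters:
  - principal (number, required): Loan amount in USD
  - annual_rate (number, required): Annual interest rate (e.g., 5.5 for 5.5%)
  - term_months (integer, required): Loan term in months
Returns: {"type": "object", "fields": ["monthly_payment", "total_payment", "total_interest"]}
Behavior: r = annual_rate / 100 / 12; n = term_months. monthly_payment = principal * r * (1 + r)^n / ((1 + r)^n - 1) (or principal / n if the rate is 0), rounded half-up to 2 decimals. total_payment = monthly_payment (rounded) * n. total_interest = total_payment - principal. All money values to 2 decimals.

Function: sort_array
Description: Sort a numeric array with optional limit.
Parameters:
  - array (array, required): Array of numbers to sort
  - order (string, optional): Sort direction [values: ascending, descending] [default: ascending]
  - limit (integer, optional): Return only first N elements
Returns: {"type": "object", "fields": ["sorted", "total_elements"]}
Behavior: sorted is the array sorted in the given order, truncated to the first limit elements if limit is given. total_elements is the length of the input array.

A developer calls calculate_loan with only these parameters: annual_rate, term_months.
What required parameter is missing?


Required parameters: principal, annual_rate, term_months
Provided: annual_rate, term_months
Missing: principal
principal


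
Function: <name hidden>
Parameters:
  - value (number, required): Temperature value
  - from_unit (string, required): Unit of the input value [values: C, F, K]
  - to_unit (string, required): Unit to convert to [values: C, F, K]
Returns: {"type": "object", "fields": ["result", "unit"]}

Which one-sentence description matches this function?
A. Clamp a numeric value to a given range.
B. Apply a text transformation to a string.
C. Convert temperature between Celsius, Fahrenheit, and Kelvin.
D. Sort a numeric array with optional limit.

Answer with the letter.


Parameters value, from_unit, to_unit and return ["result", "unit"] fit: Convert temperature between Celsius, Fahrenheit, and Kelvin.
C


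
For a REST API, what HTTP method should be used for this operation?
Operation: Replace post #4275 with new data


GET = read, POST = create, PUT = update/replace, DELETE = remove
This operation is an update/replace.
PUT


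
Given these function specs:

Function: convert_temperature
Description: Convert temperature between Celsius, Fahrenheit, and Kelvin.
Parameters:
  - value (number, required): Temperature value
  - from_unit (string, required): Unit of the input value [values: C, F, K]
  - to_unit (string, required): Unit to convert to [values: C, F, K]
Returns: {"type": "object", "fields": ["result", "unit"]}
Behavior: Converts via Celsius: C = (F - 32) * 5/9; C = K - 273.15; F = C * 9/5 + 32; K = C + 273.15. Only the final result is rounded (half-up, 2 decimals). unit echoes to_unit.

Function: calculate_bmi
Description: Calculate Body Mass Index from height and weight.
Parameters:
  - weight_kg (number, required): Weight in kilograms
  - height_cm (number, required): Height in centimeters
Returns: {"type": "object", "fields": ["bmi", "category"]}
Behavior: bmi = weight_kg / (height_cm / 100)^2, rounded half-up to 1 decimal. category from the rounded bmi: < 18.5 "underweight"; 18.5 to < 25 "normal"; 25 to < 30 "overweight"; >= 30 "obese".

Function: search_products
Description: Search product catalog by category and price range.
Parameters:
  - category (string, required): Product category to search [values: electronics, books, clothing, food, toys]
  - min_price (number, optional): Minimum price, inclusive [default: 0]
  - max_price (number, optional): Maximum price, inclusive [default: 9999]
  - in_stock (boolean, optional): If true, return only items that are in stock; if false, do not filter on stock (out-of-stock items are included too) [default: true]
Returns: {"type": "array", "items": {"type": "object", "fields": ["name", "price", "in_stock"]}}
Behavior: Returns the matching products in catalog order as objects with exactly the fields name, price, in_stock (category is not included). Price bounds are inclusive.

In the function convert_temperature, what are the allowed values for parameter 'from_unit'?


The convert_temperature spec declares:
  - from_unit (string, required): Unit of the input value [values: C, F, K]
Allowed values:
C, F, K


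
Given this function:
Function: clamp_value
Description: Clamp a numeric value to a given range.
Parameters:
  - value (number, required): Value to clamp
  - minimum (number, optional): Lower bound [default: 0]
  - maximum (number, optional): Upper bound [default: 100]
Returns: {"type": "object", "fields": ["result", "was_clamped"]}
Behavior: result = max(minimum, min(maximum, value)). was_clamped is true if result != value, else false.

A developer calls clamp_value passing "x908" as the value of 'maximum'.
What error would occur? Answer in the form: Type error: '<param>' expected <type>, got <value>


Spec: 'maximum' is declared as number; "x908" is a string.
Type error: 'maximum' expected number, got "x908"


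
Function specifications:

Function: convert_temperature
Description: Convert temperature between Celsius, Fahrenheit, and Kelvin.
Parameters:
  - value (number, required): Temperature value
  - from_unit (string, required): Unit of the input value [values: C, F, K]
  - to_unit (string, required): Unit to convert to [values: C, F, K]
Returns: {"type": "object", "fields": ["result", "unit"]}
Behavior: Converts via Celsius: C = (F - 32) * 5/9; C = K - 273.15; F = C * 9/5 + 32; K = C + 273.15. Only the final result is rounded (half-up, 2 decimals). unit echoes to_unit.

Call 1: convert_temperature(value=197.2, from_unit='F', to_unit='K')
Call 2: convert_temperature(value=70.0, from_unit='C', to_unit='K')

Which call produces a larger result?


Call 1:
  To C: (197.2 - 32) * 5/9 = 91.777778
  To K: 91.777778 + 273.15 = 364.927778
  Round to 2 decimals: 364.93
  -> 364.93 K
Call 2:
  Input already in C: 70
  To K: 70 + 273.15 = 343.15
  Round to 2 decimals: 343.15
  -> 343.15 K
Call 1 (364.93 K)


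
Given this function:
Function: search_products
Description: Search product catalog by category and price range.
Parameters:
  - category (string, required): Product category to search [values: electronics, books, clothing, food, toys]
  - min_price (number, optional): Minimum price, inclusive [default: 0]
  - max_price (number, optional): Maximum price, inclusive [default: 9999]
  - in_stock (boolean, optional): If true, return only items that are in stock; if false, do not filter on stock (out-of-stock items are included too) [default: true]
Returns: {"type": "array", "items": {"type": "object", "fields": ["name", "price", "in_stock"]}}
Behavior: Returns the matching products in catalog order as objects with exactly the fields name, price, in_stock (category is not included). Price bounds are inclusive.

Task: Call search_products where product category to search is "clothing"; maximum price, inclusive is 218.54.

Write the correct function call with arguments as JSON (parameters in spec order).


Mapping each described value to its parameter name:
  'Product category to search' -> category = "clothing"
  'Maximum price, inclusive' -> max_price = 218.54
search_products({"category": "clothing", "max_price": 218.54})


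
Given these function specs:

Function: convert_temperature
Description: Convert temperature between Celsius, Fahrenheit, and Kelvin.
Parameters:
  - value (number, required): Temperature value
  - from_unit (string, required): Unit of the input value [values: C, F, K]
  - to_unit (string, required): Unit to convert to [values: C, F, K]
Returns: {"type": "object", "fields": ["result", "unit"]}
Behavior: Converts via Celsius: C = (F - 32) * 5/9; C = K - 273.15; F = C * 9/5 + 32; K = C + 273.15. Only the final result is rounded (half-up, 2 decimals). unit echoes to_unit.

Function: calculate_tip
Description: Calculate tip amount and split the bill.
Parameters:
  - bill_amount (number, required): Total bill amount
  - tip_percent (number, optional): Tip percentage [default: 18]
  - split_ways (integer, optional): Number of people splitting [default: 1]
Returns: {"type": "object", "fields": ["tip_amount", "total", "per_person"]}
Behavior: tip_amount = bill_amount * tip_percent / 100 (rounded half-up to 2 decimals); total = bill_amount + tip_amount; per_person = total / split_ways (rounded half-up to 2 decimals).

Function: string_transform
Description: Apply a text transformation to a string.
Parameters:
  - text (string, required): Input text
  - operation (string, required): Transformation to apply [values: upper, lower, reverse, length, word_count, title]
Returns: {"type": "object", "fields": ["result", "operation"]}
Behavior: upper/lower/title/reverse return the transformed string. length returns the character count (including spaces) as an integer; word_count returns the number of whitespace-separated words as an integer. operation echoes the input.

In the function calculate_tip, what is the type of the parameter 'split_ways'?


The calculate_tip spec declares:
  - split_ways (integer, optional): Number of people splitting [default: 1]
Type:
integer


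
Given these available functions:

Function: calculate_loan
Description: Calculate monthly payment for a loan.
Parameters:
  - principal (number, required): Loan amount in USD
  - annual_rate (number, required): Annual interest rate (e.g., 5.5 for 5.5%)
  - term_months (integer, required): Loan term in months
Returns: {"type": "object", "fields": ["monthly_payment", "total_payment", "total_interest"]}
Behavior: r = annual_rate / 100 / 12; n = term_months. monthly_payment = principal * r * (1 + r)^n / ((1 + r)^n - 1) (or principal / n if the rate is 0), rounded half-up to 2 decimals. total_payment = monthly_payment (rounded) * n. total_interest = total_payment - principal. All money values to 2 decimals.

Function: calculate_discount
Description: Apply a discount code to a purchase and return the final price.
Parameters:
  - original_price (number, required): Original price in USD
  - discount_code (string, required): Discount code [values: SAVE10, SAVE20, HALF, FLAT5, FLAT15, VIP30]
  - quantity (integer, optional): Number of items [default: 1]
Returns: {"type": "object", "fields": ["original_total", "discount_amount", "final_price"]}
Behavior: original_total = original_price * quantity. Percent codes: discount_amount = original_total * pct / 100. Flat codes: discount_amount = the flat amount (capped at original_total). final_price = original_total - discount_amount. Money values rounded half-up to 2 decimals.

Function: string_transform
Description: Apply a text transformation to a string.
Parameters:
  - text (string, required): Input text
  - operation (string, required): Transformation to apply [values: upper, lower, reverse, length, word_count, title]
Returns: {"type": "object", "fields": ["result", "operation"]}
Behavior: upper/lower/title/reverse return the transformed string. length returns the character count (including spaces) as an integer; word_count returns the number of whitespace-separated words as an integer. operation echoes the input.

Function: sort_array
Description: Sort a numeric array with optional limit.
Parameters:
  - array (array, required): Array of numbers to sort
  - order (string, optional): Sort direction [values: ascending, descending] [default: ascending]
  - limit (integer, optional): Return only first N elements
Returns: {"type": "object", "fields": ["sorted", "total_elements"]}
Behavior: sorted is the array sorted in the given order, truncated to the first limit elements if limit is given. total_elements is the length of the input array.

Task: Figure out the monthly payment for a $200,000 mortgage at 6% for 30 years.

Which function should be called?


The task needs a function whose description is: Calculate monthly payment for a loan.
calculate_loan


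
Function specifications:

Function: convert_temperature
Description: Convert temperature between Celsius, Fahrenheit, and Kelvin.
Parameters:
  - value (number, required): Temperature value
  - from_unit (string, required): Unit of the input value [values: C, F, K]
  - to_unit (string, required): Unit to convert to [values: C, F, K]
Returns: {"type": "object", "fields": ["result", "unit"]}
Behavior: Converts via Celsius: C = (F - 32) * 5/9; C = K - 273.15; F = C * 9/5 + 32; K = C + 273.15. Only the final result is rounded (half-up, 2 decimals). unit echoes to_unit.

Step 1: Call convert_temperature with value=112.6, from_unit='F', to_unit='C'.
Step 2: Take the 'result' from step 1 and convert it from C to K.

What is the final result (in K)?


Step 1: convert_temperature(value=112.6, from_unit=F, to_unit=C)
  To C: (112.6 - 32) * 5/9 = 44.777778
  Target is C: 44.777778
  Round to 2 decimals: 44.78
  -> result = 44.78 C
Step 2: convert_temperature(value=44.78, from_unit=C, to_unit=K)
  Input already in C: 44.78
  To K: 44.78 + 273.15 = 317.93
  Round to 2 decimals: 317.93
  -> result = 317.93 K
317.93 K


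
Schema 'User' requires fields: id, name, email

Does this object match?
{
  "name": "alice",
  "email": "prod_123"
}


Checking required fields...
Missing: id
Invalid - missing required field 'id'


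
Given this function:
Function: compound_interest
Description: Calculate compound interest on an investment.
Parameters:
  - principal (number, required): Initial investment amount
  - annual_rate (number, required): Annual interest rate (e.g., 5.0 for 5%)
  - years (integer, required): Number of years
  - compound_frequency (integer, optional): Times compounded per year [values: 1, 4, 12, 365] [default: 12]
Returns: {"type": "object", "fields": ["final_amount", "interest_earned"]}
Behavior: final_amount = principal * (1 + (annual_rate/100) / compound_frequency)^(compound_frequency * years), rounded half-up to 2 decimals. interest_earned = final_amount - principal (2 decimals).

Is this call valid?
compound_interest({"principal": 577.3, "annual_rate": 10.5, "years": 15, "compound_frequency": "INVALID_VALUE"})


Checking parameter values...
Parameter 'compound_frequency' has value 'INVALID_VALUE' not in allowed: 1, 4, 12, 365
Invalid - 'compound_frequency' must be one of 1, 4, 12, 365


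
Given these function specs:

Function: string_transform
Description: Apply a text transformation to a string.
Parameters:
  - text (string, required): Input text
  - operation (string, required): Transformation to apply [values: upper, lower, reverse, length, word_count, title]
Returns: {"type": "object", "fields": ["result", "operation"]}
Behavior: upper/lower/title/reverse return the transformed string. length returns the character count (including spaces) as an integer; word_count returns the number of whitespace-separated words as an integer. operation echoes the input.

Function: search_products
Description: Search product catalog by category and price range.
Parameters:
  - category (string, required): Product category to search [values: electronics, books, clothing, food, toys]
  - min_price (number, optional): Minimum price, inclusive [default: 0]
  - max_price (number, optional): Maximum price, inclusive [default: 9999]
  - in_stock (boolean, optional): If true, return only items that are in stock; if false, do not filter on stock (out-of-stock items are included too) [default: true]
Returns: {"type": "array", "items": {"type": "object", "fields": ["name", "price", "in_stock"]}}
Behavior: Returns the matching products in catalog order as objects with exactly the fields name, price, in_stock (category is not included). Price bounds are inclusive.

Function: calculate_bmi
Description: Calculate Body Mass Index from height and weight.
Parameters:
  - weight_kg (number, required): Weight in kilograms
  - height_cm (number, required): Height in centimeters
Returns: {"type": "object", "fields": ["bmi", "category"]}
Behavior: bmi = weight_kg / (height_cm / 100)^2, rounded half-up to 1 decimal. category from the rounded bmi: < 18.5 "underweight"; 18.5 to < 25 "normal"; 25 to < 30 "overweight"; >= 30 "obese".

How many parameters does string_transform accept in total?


Parameters of string_transform: text (required), operation (required)
Total:
2


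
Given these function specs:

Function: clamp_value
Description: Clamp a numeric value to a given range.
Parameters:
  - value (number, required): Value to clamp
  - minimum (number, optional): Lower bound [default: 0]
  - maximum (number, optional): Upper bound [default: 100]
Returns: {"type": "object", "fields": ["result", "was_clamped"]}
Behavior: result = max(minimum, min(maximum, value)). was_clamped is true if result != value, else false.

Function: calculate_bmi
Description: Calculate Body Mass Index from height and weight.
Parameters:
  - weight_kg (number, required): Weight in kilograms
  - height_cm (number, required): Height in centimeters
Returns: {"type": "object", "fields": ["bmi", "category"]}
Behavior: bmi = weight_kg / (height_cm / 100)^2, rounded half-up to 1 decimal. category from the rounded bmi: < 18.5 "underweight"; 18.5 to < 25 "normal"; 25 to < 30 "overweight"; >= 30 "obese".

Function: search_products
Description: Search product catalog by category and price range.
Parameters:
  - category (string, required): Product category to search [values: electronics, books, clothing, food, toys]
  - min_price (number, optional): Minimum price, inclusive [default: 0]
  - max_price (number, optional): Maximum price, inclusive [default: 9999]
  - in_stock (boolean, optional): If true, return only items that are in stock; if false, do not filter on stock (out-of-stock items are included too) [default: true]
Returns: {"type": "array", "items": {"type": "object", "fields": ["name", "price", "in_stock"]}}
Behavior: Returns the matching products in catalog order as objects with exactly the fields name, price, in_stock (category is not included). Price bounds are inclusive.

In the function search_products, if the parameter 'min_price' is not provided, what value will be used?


The search_products spec declares:
  - min_price (number, optional): Minimum price, inclusive [default: 0]
Default:
0


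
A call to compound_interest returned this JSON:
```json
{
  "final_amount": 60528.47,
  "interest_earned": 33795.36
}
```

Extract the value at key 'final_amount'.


60528.47


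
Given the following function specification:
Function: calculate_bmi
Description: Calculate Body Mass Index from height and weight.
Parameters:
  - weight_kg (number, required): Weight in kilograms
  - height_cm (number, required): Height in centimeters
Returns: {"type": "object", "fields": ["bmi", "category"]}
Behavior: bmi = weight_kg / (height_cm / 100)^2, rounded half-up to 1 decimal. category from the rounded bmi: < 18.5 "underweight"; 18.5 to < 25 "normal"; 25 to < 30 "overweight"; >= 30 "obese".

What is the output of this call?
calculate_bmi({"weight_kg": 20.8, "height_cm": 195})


height_m = 195 / 100 = 1.95
bmi = 20.8 / 1.95^2 = 20.8 / 3.8025 = 5.470085 -> 5.5
5.5 < 18.5 -> underweight
Output:
{"bmi": 5.5, "category": "underweight"}


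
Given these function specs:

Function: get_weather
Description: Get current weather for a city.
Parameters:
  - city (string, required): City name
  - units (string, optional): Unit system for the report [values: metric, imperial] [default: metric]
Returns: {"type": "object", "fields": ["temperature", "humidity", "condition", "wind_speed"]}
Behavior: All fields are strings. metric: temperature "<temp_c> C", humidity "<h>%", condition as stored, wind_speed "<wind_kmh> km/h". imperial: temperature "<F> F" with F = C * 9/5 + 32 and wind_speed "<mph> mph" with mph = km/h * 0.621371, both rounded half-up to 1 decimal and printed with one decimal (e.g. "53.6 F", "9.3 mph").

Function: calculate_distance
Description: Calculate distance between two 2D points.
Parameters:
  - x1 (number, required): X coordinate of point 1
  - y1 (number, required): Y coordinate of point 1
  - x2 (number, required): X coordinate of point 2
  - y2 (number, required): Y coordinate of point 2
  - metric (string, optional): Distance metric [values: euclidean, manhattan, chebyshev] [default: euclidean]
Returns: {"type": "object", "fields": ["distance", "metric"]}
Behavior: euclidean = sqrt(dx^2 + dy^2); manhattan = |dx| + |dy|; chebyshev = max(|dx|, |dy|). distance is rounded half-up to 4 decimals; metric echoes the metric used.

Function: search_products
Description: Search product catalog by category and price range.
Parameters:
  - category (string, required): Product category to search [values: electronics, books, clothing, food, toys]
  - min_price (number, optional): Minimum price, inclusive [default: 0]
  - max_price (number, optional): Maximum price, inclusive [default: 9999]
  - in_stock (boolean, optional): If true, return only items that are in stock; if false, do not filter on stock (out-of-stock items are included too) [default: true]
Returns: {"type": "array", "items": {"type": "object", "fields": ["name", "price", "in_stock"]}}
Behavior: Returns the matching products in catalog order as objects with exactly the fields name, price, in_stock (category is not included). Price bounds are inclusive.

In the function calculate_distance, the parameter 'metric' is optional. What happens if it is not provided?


The calculate_distance spec declares:
  - metric (string, optional): Distance metric [values: euclidean, manhattan, chebyshev] [default: euclidean]
It defaults to euclidean


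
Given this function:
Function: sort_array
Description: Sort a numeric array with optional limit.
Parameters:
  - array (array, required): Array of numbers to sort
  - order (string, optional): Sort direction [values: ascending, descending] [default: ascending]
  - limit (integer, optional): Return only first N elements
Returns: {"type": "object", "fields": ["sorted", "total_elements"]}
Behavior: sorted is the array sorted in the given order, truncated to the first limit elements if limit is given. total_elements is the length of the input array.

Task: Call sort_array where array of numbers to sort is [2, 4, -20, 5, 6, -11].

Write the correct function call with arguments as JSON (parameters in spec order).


Mapping each described value to its parameter name:
  'Array of numbers to sort' -> array = [2, 4, -20, 5, 6, -11]
sort_array({"array": [2, 4, -20, 5, 6, -11]})


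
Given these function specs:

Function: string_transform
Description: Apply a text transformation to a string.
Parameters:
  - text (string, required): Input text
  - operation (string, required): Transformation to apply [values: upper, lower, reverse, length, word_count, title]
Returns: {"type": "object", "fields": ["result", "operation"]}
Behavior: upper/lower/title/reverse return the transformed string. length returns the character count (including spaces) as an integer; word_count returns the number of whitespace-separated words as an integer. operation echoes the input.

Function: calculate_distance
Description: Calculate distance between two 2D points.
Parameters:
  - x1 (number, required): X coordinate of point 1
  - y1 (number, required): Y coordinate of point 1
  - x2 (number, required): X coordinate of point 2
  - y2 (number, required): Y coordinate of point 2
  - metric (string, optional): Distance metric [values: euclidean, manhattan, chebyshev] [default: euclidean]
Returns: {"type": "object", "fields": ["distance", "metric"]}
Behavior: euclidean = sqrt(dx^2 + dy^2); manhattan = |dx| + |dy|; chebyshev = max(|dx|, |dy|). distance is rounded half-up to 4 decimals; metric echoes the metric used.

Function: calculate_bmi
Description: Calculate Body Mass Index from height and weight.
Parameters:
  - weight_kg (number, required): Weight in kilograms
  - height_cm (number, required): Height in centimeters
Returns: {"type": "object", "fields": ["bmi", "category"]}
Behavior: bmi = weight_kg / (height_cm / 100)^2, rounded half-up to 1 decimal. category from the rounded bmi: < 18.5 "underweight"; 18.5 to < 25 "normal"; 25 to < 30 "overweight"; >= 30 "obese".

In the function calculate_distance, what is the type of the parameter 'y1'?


The calculate_distance spec declares:
  - y1 (number, required): Y coordinate of point 1
Type:
number


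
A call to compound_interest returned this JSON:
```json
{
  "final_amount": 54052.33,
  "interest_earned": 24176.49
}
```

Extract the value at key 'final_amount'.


54052.33


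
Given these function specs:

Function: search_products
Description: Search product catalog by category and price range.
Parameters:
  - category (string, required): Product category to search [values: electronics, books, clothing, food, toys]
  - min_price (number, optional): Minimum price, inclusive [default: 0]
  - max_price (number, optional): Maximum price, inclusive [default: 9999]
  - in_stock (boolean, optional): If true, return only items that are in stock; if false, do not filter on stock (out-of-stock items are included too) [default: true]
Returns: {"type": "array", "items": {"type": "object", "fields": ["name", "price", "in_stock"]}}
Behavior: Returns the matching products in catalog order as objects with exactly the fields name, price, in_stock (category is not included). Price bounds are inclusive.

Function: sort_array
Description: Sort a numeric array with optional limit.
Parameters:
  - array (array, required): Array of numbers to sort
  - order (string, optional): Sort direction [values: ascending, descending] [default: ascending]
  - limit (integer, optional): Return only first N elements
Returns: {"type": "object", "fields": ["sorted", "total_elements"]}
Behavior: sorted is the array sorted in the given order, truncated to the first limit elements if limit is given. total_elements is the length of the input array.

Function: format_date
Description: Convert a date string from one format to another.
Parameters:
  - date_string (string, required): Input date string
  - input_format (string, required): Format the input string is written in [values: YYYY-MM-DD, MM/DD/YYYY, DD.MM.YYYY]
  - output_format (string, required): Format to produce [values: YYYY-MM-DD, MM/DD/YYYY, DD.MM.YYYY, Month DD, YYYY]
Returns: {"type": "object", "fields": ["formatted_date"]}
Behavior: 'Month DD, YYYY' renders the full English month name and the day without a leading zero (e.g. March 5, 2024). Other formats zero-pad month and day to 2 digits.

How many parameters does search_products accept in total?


Parameters of search_products: category (required), min_price (optional), max_price (optional), in_stock (optional)
Total:
4


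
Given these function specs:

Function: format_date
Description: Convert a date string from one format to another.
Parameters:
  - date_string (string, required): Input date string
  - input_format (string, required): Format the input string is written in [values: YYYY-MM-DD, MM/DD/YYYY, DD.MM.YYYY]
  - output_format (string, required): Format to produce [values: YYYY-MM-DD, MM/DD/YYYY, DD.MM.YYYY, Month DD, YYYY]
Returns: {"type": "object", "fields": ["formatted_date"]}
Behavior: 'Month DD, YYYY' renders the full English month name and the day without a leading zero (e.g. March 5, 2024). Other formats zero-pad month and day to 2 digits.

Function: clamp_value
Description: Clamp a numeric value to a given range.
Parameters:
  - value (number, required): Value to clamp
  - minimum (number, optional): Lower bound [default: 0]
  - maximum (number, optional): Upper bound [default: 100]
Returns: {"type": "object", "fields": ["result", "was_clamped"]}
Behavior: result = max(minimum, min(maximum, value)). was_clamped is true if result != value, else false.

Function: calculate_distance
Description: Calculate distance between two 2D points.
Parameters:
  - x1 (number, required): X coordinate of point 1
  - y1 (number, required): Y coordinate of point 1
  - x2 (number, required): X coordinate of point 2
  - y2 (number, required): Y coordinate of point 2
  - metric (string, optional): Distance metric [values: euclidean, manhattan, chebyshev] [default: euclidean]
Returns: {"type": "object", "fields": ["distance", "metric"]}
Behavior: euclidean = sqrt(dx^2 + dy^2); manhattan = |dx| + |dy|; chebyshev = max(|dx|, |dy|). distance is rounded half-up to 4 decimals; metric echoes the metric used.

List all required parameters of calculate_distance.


Parameters of calculate_distance and their required/optional flag:
  x1: required
  y1: required
  x2: required
  y2: required
  metric: optional
x1, x2, y1, y2


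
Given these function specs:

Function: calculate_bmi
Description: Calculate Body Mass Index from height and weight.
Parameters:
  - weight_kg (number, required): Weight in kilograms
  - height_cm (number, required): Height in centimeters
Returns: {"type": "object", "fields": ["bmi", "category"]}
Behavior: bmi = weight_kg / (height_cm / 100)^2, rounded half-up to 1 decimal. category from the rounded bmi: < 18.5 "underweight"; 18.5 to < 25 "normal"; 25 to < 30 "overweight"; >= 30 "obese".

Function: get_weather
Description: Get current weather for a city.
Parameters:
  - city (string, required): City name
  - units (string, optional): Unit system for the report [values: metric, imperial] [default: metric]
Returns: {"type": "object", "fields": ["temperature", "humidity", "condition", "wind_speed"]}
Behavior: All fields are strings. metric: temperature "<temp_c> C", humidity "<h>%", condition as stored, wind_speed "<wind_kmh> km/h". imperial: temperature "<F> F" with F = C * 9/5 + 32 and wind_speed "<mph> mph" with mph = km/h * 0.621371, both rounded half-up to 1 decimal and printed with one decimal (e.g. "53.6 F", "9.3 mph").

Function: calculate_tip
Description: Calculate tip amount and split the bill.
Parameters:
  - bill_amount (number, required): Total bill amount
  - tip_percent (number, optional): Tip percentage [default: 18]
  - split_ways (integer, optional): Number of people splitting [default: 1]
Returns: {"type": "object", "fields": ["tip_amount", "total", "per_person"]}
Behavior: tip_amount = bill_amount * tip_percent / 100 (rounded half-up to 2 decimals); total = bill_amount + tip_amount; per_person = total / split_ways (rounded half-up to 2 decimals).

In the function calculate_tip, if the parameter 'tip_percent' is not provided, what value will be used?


The calculate_tip spec declares:
  - tip_percent (number, optional): Tip percentage [default: 18]
Default:
18


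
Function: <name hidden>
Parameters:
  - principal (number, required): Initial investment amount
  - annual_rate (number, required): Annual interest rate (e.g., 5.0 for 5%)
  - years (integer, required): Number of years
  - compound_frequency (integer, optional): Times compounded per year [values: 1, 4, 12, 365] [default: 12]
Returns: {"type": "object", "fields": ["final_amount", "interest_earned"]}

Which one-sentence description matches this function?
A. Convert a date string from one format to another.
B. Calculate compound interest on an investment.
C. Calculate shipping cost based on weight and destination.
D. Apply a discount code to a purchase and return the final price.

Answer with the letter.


Parameters principal, annual_rate, years, compound_frequency and return ["final_amount", "interest_earned"] fit: Calculate compound interest on an investment.
B


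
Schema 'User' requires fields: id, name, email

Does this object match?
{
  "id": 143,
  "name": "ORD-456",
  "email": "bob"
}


Checking required fields... All present.
Valid - all required fields present


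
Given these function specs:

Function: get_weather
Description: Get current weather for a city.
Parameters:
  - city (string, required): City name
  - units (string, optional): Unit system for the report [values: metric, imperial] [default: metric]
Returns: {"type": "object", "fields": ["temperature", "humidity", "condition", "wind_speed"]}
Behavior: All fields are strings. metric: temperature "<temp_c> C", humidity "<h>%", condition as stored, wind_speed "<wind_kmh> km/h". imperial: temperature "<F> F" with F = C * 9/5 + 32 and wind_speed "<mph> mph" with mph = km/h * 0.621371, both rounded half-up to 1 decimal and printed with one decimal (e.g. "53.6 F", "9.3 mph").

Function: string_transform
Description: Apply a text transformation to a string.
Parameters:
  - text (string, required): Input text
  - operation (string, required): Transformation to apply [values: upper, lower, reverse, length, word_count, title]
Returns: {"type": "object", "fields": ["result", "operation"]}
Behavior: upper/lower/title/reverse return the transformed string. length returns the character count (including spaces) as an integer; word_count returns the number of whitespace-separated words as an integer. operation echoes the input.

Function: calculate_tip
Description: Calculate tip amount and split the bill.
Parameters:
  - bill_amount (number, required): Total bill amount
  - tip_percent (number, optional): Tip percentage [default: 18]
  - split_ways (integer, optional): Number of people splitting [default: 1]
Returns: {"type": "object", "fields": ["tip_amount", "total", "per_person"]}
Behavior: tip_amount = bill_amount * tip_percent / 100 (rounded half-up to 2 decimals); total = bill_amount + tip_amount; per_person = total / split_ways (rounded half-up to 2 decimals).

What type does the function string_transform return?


The string_transform spec declares Returns: {"type": "object", "fields": ["result", "operation"]}
Type:
object
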